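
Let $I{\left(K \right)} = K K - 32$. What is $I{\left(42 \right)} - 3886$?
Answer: $-2154$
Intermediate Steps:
$I{\left(K \right)} = -32 + K^{2}$ ($I{\left(K \right)} = K^{2} - 32 = -32 + K^{2}$)
$I{\left(42 \right)} - 3886 = \left(-32 + 42^{2}\right) - 3886 = \left(-32 + 1764\right) - 3886 = 1732 - 3886 = -2154$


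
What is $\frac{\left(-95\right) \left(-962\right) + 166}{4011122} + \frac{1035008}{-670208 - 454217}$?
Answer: $- \frac{2024297751838}{2255102927425} \approx -0.89765$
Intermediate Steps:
$\frac{\left(-95\right) \left(-962\right) + 166}{4011122} + \frac{1035008}{-670208 - 454217} = \left(91390 + 166\right) \frac{1}{4011122} + \frac{1035008}{-1124425} = 91556 \cdot \frac{1}{4011122} + 1035008 \left(- \frac{1}{1124425}\right) = \frac{45778}{2005561} - \frac{1035008}{1124425} = - \frac{2024297751838}{2255102927425}$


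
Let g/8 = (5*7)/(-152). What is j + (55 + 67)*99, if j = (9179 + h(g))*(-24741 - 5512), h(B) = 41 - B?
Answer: -5300549913/19 ≈ -2.7898e+8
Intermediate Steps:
g = -35/19 (g = 8*((5*7)/(-152)) = 8*(35*(-1/152)) = 8*(-35/152) = -35/19 ≈ -1.8421)
j = -5300779395/19 (j = (9179 + (41 - 1*(-35/19)))*(-24741 - 5512) = (9179 + (41 + 35/19))*(-30253) = (9179 + 814/19)*(-30253) = (175215/19)*(-30253) = -5300779395/19 ≈ -2.7899e+8)
j + (55 + 67)*99 = -5300779395/19 + (55 + 67)*99 = -5300779395/19 + 122*99 = -5300779395/19 + 12078 = -5300549913/19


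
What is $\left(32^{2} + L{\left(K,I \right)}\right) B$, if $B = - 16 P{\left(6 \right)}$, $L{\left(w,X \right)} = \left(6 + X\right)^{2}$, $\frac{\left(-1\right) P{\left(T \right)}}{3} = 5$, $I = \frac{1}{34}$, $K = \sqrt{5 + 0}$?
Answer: $\frac{73546140}{289} \approx 2.5449 \cdot 10^{5}$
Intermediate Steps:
$K = \sqrt{5} \approx 2.2361$
$I = \frac{1}{34} \approx 0.029412$
$P{\left(T \right)} = -15$ ($P{\left(T \right)} = \left(-3\right) 5 = -15$)
$B = 240$ ($B = \left(-16\right) \left(-15\right) = 240$)
$\left(32^{2} + L{\left(K,I \right)}\right) B = \left(32^{2} + \left(6 + \frac{1}{34}\right)^{2}\right) 240 = \left(1024 + \left(\frac{205}{34}\right)^{2}\right) 240 = \left(1024 + \frac{42025}{1156}\right) 240 = \frac{1225769}{1156} \cdot 240 = \frac{73546140}{289}$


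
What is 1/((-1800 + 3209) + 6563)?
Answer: 1/7972 ≈ 0.00012544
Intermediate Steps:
1/((-1800 + 3209) + 6563) = 1/(1409 + 6563) = 1/7972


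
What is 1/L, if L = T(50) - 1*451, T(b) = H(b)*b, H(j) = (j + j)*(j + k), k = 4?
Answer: 1/269549 ≈ 3.7099e-6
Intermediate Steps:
H(j) = 2*j*(4 + j) (H(j) = (j + j)*(j + 4) = (2*j)*(4 + j) = 2*j*(4 + j))
T(b) = 2*b**2*(4 + b) (T(b) = (2*b*(4 + b))*b = 2*b**2*(4 + b))
L = 269549 (L = 2*50**2*(4 + 50) - 1*451 = 2*2500*54 - 451 = 270000 - 451 = 269549)
1/L = 1/269549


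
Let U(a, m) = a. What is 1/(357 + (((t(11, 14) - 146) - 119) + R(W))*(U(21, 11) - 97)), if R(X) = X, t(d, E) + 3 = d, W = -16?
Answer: 1/21105 ≈ 4.7382e-5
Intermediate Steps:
t(d, E) = -3 + d
1/(357 + (((t(11, 14) - 146) - 119) + R(W))*(U(21, 11) - 97)) = 1/(357 + ((((-3 + 11) - 146) - 119) - 16)*(21 - 97)) = 1/(357 + (((8 - 146) - 119) - 16)*(-76)) = 1/(357 + ((-138 - 119) - 16)*(-76)) = 1/(357 + (-257 - 16)*(-76)) = 1/(357 - 273*(-76)) = 1/(357 + 20748) = 1/21105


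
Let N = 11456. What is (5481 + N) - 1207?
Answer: 15730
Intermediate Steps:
(5481 + N) - 1207 = (5481 + 11456) - 1207 = 16937 - 1207 = 15730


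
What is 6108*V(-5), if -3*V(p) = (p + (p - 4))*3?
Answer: 85512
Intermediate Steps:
V(p) = 4 - 2*p (V(p) = -(p + (p - 4))*3/3 = -(p + (-4 + p))*3/3 = -(-4 + 2*p)*3/3 = -(-12 + 6*p)/3 = 4 - 2*p)
6108*V(-5) = 6108*(4 - 2*(-5)) = 6108*(4 + 10) = 6108*14 = 85512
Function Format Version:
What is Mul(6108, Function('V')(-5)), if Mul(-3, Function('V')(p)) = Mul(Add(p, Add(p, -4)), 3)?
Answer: 85512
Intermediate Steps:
Function('V')(p) = Add(4, Mul(-2, p)) (Function('V')(p) = Mul(Rational(-1, 3), Mul(Add(p, Add(p, -4)), 3)) = Mul(Rational(-1, 3), Mul(Add(p, Add(-4, p)), 3)) = Mul(Rational(-1, 3), Mul(Add(-4, Mul(2, p)), 3)) = Mul(Rational(-1, 3), Add(-12, Mul(6, p))) = Add(4, Mul(-2, p)))
Mul(6108, Function('V')(-5)) = Mul(6108, Add(4, Mul(-2, -5))) = Mul(6108, Add(4, 10)) = Mul(6108, 14) = 85512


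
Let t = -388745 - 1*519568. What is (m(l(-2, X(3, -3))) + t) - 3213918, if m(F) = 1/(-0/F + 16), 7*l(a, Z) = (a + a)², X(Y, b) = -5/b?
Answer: -65955695/16 ≈ -4.1222e+6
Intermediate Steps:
l(a, Z) = 4*a²/7 (l(a, Z) = (a + a)²/7 = (2*a)²/7 = (4*a²)/7 = 4*a²/7)
m(F) = 1/16 (m(F) = 1/(-3*0 + 16) = 1/(0 + 16) = 1/16)
t = -908313 (t = -388745 - 519568 = -908313)
(m(l(-2, X(3, -3))) + t) - 3213918 = (1/16 - 908313) - 3213918 = -14533007/16 - 3213918 = -65955695/16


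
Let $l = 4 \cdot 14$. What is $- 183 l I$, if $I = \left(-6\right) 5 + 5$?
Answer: $256200$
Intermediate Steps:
$I = -25$ ($I = -30 + 5 = -25$)
$l = 56$
$- 183 l I = \left(-183\right) 56 \left(-25\right) = \left(-10248\right) \left(-25\right) = 256200$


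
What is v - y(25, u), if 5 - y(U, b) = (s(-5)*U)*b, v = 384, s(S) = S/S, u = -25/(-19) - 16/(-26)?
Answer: 105538/247 ≈ 427.28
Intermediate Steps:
u = 477/247 (u = -25*(-1/19) - 16*(-1/26) = 25/19 + 8/13 = 477/247 ≈ 1.9312)
s(S) = 1
y(U, b) = 5 - U*b (y(U, b) = 5 - 1*U*b = 5 - U*b)
v - y(25, u) = 384 - (5 - 1*25*477/247) = 384 - (5 - 11925/247) = 384 - 1*(-10690/247) = 384 + 10690/247 = 105538/247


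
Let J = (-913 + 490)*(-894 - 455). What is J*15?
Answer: 8559405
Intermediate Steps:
J = 570627 (J = -423*(-1349) = 570627)
J*15 = 570627*15 = 8559405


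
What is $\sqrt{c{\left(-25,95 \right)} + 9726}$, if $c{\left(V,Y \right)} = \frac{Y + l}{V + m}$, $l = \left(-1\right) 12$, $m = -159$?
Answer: $\frac{\sqrt{82317046}}{92} \approx 98.618$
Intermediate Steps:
$l = -12$
$c{\left(V,Y \right)} = \frac{-12 + Y}{-159 + V}$ ($c{\left(V,Y \right)} = \frac{Y - 12}{V - 159} = \frac{-12 + Y}{-159 + V}$)
$\sqrt{c{\left(-25,95 \right)} + 9726} = \sqrt{\frac{-12 + 95}{-159 - 25} + 9726} = \sqrt{\frac{1}{-184} \cdot 83 + 9726} = \sqrt{\left(- \frac{1}{184}\right) 83 + 9726} = \sqrt{- \frac{83}{184} + 9726} = \sqrt{\frac{1789501}{184}} = \frac{\sqrt{82317046}}{92}$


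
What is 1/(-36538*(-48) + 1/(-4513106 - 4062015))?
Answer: 8575121/15039253012703 ≈ 5.7018e-7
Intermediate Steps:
1/(-36538*(-48) + 1/(-4513106 - 4062015)) = 1/(1753824 + 1/(-8575121)) = 1/(1753824 - 1/8575121) = 1/(15039253012703/8575121) = 8575121/15039253012703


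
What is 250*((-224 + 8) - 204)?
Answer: -105000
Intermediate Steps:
250*((-224 + 8) - 204) = 250*(-216 - 204) = 250*(-420) = -105000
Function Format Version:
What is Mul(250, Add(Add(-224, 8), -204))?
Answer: -105000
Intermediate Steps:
Mul(250, Add(Add(-224, 8), -204)) = Mul(250, Add(-216, -204)) = Mul(250, -420) = -105000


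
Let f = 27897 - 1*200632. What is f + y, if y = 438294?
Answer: 265559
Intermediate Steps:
f = -172735 (f = 27897 - 200632 = -172735)
f + y = -172735 + 438294 = 265559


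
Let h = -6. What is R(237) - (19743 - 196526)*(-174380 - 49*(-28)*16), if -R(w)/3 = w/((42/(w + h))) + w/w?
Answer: -53893366075/2 ≈ -2.6947e+10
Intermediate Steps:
R(w) = -3 - 3*w*(-1/7 + w/42) (R(w) = -3*(w/((42/(w - 6))) + w/w) = -3*(w/((42/(-6 + w))) + 1) = -3*(w*(-1/7 + w/42) + 1) = -3*(1 + w*(-1/7 + w/42)) = -3 - 3*w*(-1/7 + w/42))
R(237) - (19743 - 196526)*(-174380 - 49*(-28)*16) = (-3 - 1/14*237**2 + (3/7)*237) - (19743 - 196526)*(-174380 - 49*(-28)*16) = (-3 - 1/14*56169 + 711/7) - (-176783)*(-174380 + 1372*16) = (-3 - 56169/14 + 711/7) - (-176783)*(-174380 + 21952) = -7827/2 - (-176783)*(-152428) = -7827/2 - 1*26946679124 = -7827/2 - 26946679124 = -53893366075/2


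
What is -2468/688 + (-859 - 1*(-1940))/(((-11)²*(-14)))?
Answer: -615565/145684 ≈ -4.2253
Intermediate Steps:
-2468/688 + (-859 - 1*(-1940))/(((-11)²*(-14))) = -2468*1/688 + (-859 + 1940)/((121*(-14))) = -617/172 + 1081/(-1694) = -617/172 + 1081*(-1/1694) = -617/172 - 1081/1694 = -615565/145684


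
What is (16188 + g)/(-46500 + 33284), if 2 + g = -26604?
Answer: 5209/6608 ≈ 0.78829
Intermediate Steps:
g = -26606 (g = -2 - 26604 = -26606)
(16188 + g)/(-46500 + 33284) = (16188 - 26606)/(-46500 + 33284) = -10418/(-13216) = -10418*(-1/13216) = 5209/6608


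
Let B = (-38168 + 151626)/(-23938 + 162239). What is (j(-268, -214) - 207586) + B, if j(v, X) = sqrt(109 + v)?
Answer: -28709237928/138301 + I*sqrt(159) ≈ -2.0759e+5 + 12.61*I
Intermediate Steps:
B = 113458/138301 ≈ 0.82037
(j(-268, -214) - 207586) + B = (sqrt(109 - 268) - 207586) + 113458/138301 = (sqrt(-159) - 207586) + 113458/138301 = (I*sqrt(159) - 207586) + 113458/138301 = (-207586 + I*sqrt(159)) + 113458/138301 = -28709237928/138301 + I*sqrt(159)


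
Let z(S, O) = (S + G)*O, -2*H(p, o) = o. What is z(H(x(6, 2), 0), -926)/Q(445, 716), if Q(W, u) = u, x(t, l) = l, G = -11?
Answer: 5093/358 ≈ 14.226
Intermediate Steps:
H(p, o) = -o/2
z(S, O) = O*(-11 + S) (z(S, O) = (S - 11)*O = (-11 + S)*O = O*(-11 + S))
z(H(x(6, 2), 0), -926)/Q(445, 716) = -926*(-11 - 1/2*0)/716 = -926*(-11 + 0)*(1/716) = -926*(-11)*(1/716) = 10186*(1/716) = 5093/358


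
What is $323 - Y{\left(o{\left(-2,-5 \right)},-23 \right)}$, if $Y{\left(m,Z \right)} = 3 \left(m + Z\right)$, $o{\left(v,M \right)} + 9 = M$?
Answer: $434$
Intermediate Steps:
$o{\left(v,M \right)} = -9 + M$
$Y{\left(m,Z \right)} = 3 Z + 3 m$ ($Y{\left(m,Z \right)} = 3 \left(Z + m\right) = 3 Z + 3 m$)
$323 - Y{\left(o{\left(-2,-5 \right)},-23 \right)} = 323 - \left(3 \left(-23\right) + 3 \left(-9 - 5\right)\right) = 323 - \left(-69 + 3 \left(-14\right)\right) = 323 - \left(-69 - 42\right) = 323 - -111 = 323 + 111 = 434$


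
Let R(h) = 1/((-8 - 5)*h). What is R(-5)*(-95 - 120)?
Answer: -43/13 ≈ -3.3077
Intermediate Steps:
R(h) = -1/(13*h) (R(h) = 1/((-13)*h) = -1/(13*h))
R(-5)*(-95 - 120) = (-1/13/(-5))*(-95 - 120) = -1/13*(-1/5)*(-215) = (1/65)*(-215) = -43/13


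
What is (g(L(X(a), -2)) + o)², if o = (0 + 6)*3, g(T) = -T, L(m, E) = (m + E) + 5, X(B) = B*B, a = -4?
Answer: 1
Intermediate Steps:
X(B) = B²
L(m, E) = 5 + E + m (L(m, E) = (E + m) + 5 = 5 + E + m)
o = 18 (o = 6*3 = 18)
(g(L(X(a), -2)) + o)² = (-(5 - 2 + (-4)²) + 18)² = (-(5 - 2 + 16) + 18)² = (-1*19 + 18)² = (-19 + 18)² = (-1)² = 1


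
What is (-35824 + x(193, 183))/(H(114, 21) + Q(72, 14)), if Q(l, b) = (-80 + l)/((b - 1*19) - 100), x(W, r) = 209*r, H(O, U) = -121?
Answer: -254415/12697 ≈ -20.037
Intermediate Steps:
Q(l, b) = (-80 + l)/(-119 + b) (Q(l, b) = (-80 + l)/((b - 19) - 100) = (-80 + l)/((-19 + b) - 100) = (-80 + l)/(-119 + b))
(-35824 + x(193, 183))/(H(114, 21) + Q(72, 14)) = (-35824 + 209*183)/(-121 + (-80 + 72)/(-119 + 14)) = (-35824 + 38247)/(-121 - 8/(-105)) = 2423/(-121 - 1/105*(-8)) = 2423/(-121 + 8/105) = 2423/(-12697/105) = 2423*(-105/12697) = -254415/12697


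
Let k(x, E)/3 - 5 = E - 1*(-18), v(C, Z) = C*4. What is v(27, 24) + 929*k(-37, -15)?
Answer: 22404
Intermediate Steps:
v(C, Z) = 4*C
k(x, E) = 69 + 3*E (k(x, E) = 15 + 3*(E - 1*(-18)) = 15 + 3*(E + 18) = 15 + 3*(18 + E) = 15 + (54 + 3*E) = 69 + 3*E)
v(27, 24) + 929*k(-37, -15) = 4*27 + 929*(69 + 3*(-15)) = 108 + 929*(69 - 45) = 108 + 929*24 = 108 + 22296 = 22404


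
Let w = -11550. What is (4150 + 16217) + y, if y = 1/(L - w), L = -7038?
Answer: 91895905/4512 ≈ 20367.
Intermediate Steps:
y = 1/4512 (y = 1/(-7038 - 1*(-11550)) = 1/(-7038 + 11550) = 1/4512 ≈ 0.00022163)
(4150 + 16217) + y = (4150 + 16217) + 1/4512 = 20367 + 1/4512 = 91895905/4512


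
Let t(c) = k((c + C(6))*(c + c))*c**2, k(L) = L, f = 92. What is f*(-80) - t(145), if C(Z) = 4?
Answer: -908497610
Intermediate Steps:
t(c) = 2*c**3*(4 + c) (t(c) = ((c + 4)*(c + c))*c**2 = ((4 + c)*(2*c))*c**2 = (2*c*(4 + c))*c**2 = 2*c**3*(4 + c))
f*(-80) - t(145) = 92*(-80) - 2*145**3*(4 + 145) = -7360 - 2*3048625*149 = -7360 - 1*908490250 = -7360 - 908490250 = -908497610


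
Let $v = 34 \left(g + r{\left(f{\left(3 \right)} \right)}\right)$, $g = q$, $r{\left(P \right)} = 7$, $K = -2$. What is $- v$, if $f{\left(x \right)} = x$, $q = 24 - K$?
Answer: $-1122$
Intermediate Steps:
$q = 26$ ($q = 24 - -2 = 24 + 2 = 26$)
$g = 26$
$v = 1122$ ($v = 34 \left(26 + 7\right) = 34 \cdot 33 = 1122$)
$- v = \left(-1\right) 1122 = -1122$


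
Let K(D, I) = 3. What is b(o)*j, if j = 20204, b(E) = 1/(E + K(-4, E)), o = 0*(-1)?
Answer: 20204/3 ≈ 6734.7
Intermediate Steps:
o = 0
b(E) = 1/(3 + E) (b(E) = 1/(E + 3) = 1/(3 + E))
b(o)*j = 20204/(3 + 0) = 20204/3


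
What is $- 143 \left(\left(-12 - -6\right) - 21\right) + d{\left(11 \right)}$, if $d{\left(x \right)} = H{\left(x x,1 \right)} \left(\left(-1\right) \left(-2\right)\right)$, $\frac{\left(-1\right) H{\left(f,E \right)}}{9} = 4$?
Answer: $3789$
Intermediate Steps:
$H{\left(f,E \right)} = -36$ ($H{\left(f,E \right)} = \left(-9\right) 4 = -36$)
$d{\left(x \right)} = -72$ ($d{\left(x \right)} = - 36 \left(\left(-1\right) \left(-2\right)\right) = \left(-36\right) 2 = -72$)
$- 143 \left(\left(-12 - -6\right) - 21\right) + d{\left(11 \right)} = - 143 \left(\left(-12 - -6\right) - 21\right) - 72 = - 143 \left(\left(-12 + 6\right) - 21\right) - 72 = - 143 \left(-6 - 21\right) - 72 = \left(-143\right) \left(-27\right) - 72 = 3861 - 72 = 3789$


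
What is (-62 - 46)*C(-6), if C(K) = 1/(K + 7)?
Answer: -108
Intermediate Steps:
C(K) = 1/(7 + K)
(-62 - 46)*C(-6) = (-62 - 46)/(7 - 6) = -108/1 = -108*1 = -108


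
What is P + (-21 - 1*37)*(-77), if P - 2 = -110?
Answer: 4358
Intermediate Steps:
P = -108 (P = 2 - 110 = -108)
P + (-21 - 1*37)*(-77) = -108 + (-21 - 1*37)*(-77) = -108 + (-21 - 37)*(-77) = -108 - 58*(-77) = -108 + 4466 = 4358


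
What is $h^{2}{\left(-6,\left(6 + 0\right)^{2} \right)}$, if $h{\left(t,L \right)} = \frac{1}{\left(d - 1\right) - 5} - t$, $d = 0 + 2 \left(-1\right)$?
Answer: $\frac{2209}{64} \approx 34.516$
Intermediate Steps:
$d = -2$ ($d = 0 - 2 = -2$)
$h{\left(t,L \right)} = - \frac{1}{8} - t$ ($h{\left(t,L \right)} = \frac{1}{\left(-2 - 1\right) - 5} - t = \frac{1}{-3 - 5} - t = \frac{1}{-8} - t = - \frac{1}{8} - t$)
$h^{2}{\left(-6,\left(6 + 0\right)^{2} \right)} = \left(- \frac{1}{8} - -6\right)^{2} = \left(- \frac{1}{8} + 6\right)^{2} = \left(\frac{47}{8}\right)^{2} = \frac{2209}{64}$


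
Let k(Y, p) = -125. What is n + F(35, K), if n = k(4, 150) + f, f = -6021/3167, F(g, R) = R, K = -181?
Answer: -975123/3167 ≈ -307.90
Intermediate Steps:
f = -6021/3167 (f = -6021*1/3167 = -6021/3167 ≈ -1.9012)
n = -401896/3167 (n = -125 - 6021/3167 = -401896/3167 ≈ -126.90)
n + F(35, K) = -401896/3167 - 181 = -975123/3167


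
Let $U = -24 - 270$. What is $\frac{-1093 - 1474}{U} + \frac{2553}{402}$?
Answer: $\frac{148543}{9849} \approx 15.082$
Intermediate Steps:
$U = -294$ ($U = -24 - 270 = -294$)
$\frac{-1093 - 1474}{U} + \frac{2553}{402} = \frac{-1093 - 1474}{-294} + \frac{2553}{402} = \left(-2567\right) \left(- \frac{1}{294}\right) + 2553 \cdot \frac{1}{402} = \frac{2567}{294} + \frac{851}{134} = \frac{148543}{9849}$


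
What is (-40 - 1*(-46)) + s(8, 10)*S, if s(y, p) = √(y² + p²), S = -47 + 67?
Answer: 6 + 40*√41 ≈ 262.13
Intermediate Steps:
S = 20
s(y, p) = √(p² + y²)
(-40 - 1*(-46)) + s(8, 10)*S = (-40 - 1*(-46)) + √(10² + 8²)*20 = (-40 + 46) + √(100 + 64)*20 = 6 + √164*20 = 6 + (2*√41)*20 = 6 + 40*√41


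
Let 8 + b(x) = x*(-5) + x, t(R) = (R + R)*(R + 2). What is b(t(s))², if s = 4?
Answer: 40000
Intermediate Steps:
t(R) = 2*R*(2 + R) (t(R) = (2*R)*(2 + R) = 2*R*(2 + R))
b(x) = -8 - 4*x (b(x) = -8 + (x*(-5) + x) = -8 + (-5*x + x) = -8 - 4*x)
b(t(s))² = (-8 - 8*4*(2 + 4))² = (-8 - 8*4*6)² = (-8 - 4*48)² = (-8 - 192)² = (-200)² = 40000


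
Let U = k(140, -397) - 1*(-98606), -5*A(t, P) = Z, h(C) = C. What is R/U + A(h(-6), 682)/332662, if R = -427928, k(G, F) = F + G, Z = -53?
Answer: -711771709183/163584875190 ≈ -4.3511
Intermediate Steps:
A(t, P) = 53/5 (A(t, P) = -⅕*(-53) = 53/5)
U = 98349 (U = (-397 + 140) - 1*(-98606) = -257 + 98606 = 98349)
R/U + A(h(-6), 682)/332662 = -427928/98349 + (53/5)/332662 = -427928*1/98349 + (53/5)*(1/332662) = -427928/98349 + 53/1663310 = -711771709183/163584875190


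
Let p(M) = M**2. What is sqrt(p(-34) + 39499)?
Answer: sqrt(40655) ≈ 201.63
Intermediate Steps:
sqrt(p(-34) + 39499) = sqrt((-34)**2 + 39499) = sqrt(1156 + 39499) = sqrt(40655)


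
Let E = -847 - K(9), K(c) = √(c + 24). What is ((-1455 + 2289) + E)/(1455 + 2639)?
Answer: -13/4094 - √33/4094 ≈ -0.0045785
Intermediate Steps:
K(c) = √(24 + c)
E = -847 - √33 (E = -847 - √(24 + 9) = -847 - √33 ≈ -852.74)
((-1455 + 2289) + E)/(1455 + 2639) = ((-1455 + 2289) + (-847 - √33))/(1455 + 2639) = (834 + (-847 - √33))/4094 = (-13 - √33)*(1/4094) = -13/4094 - √33/4094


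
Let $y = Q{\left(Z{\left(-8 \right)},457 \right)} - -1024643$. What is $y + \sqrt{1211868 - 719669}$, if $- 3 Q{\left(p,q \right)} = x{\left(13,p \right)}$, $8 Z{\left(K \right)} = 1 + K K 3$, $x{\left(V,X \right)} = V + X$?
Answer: $\frac{8197045}{8} + \sqrt{492199} \approx 1.0253 \cdot 10^{6}$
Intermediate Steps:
$Z{\left(K \right)} = \frac{1}{8} + \frac{3 K^{2}}{8}$ ($Z{\left(K \right)} = \frac{1 + K K 3}{8} = \frac{1 + K^{2} \cdot 3}{8} = \frac{1 + 3 K^{2}}{8} = \frac{1}{8} + \frac{3 K^{2}}{8}$)
$Q{\left(p,q \right)} = - \frac{13}{3} - \frac{p}{3}$ ($Q{\left(p,q \right)} = - \frac{13 + p}{3} = - \frac{13}{3} - \frac{p}{3}$)
$y = \frac{8197045}{8}$ ($y = \left(- \frac{13}{3} - \frac{\frac{1}{8} + \frac{3 \left(-8\right)^{2}}{8}}{3}\right) - -1024643 = \left(- \frac{13}{3} - \frac{\frac{1}{8} + \frac{3}{8} \cdot 64}{3}\right) + 1024643 = \left(- \frac{13}{3} - \frac{\frac{1}{8} + 24}{3}\right) + 1024643 = \left(- \frac{13}{3} - \frac{193}{24}\right) + 1024643 = - \frac{99}{8} + 1024643 = \frac{8197045}{8} \approx 1.0246 \cdot 10^{6}$)
$y + \sqrt{1211868 - 719669} = \frac{8197045}{8} + \sqrt{1211868 - 719669} = \frac{8197045}{8} + \sqrt{492199}$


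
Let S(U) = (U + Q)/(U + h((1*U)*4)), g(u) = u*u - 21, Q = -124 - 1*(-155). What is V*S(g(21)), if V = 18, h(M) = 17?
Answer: 8118/437 ≈ 18.577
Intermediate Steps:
Q = 31 (Q = -124 + 155 = 31)
g(u) = -21 + u² (g(u) = u² - 21 = -21 + u²)
S(U) = (31 + U)/(17 + U) (S(U) = (U + 31)/(U + 17) = (31 + U)/(17 + U))
V*S(g(21)) = 18*((31 + (-21 + 21²))/(17 + (-21 + 21²))) = 18*((31 + (-21 + 441))/(17 + (-21 + 441))) = 18*((31 + 420)/(17 + 420)) = 18*(451/437) = 8118/437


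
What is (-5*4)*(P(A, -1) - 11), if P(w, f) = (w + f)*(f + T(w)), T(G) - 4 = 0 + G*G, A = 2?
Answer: 80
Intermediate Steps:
T(G) = 4 + G² (T(G) = 4 + (0 + G*G) = 4 + (0 + G²) = 4 + G²)
P(w, f) = (f + w)*(4 + f + w²) (P(w, f) = (w + f)*(f + (4 + w²)) = (f + w)*(4 + f + w²))
(-5*4)*(P(A, -1) - 11) = (-5*4)*(((-1)² - 1*2 - (4 + 2²) + 2*(4 + 2²)) - 11) = -20*((1 - 2 - (4 + 4) + 2*(4 + 4)) - 11) = -20*((1 - 2 - 1*8 + 2*8) - 11) = -20*((1 - 2 - 8 + 16) - 11) = -20*(7 - 11) = -20*(-4) = 80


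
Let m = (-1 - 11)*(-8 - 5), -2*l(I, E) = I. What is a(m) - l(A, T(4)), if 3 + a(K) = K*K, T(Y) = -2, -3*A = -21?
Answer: 48673/2 ≈ 24337.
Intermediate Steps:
A = 7 (A = -1/3*(-21) = 7)
l(I, E) = -I/2
m = 156 (m = -12*(-13) = 156)
a(K) = -3 + K**2 (a(K) = -3 + K*K = -3 + K**2)
a(m) - l(A, T(4)) = (-3 + 156**2) - (-1)*7/2 = (-3 + 24336) - 1*(-7/2) = 24333 + 7/2 = 48673/2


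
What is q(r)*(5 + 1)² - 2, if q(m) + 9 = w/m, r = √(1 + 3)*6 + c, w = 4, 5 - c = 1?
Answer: -317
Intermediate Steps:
c = 4 (c = 5 - 1*1 = 5 - 1 = 4)
r = 16 (r = √(1 + 3)*6 + 4 = √4*6 + 4 = 2*6 + 4 = 12 + 4 = 16)
q(m) = -9 + 4/m
q(r)*(5 + 1)² - 2 = (-9 + 4/16)*(5 + 1)² - 2 = (-9 + 4*(1/16))*6² - 2 = (-9 + ¼)*36 - 2 = -35/4*36 - 2 = -315 - 2 = -317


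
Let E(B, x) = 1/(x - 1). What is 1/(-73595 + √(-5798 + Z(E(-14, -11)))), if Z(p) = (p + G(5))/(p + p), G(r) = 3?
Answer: -147190/10832459681 - I*√23262/10832459681 ≈ -1.3588e-5 - 1.408e-8*I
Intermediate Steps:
E(B, x) = 1/(-1 + x)
Z(p) = (3 + p)/(2*p) (Z(p) = (p + 3)/(p + p) = (3 + p)/((2*p)) = (3 + p)*(1/(2*p)) = (3 + p)/(2*p))
1/(-73595 + √(-5798 + Z(E(-14, -11)))) = 1/(-73595 + √(-5798 + (3 + 1/(-1 - 11))/(2*(1/(-1 - 11))))) = 1/(-73595 + √(-5798 + (3 + 1/(-12))/(2*(1/(-12))))) = 1/(-73595 + √(-5798 + (3 - 1/12)/(2*(-1/12)))) = 1/(-73595 + √(-5798 + (½)*(-12)*(35/12))) = 1/(-73595 + √(-5798 - 35/2)) = 1/(-73595 + √(-11631/2)) = 1/(-73595 + I*√23262/2)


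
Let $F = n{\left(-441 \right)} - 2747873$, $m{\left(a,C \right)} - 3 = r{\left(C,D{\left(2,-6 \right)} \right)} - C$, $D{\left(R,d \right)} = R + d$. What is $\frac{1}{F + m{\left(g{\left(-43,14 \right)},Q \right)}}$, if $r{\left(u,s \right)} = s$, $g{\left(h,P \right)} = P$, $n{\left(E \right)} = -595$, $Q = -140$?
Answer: $- \frac{1}{2748329} \approx -3.6386 \cdot 10^{-7}$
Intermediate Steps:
$m{\left(a,C \right)} = -1 - C$ ($m{\left(a,C \right)} = 3 - \left(4 + C\right) = -1 - C$)
$F = -2748468$ ($F = -595 - 2747873 = -2748468$)
$\frac{1}{F + m{\left(g{\left(-43,14 \right)},Q \right)}} = \frac{1}{-2748468 - -139} = \frac{1}{-2748468 + \left(-1 + 140\right)} = \frac{1}{-2748468 + 139} = \frac{1}{-2748329} = - \frac{1}{2748329}$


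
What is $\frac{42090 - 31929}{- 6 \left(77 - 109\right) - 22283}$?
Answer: $- \frac{10161}{22091} \approx -0.45996$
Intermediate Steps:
$\frac{42090 - 31929}{- 6 \left(77 - 109\right) - 22283} = \frac{10161}{\left(-6\right) \left(-32\right) - 22283} = \frac{10161}{192 - 22283} = \frac{10161}{-22091} = 10161 \left(- \frac{1}{22091}\right) = - \frac{10161}{22091}$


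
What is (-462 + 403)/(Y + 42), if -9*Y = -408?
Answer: -177/262 ≈ -0.67557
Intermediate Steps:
Y = 136/3 (Y = -1/9*(-408) = 136/3 ≈ 45.333)
(-462 + 403)/(Y + 42) = (-462 + 403)/(136/3 + 42) = -59/262/3 = -59*3/262 = -177/262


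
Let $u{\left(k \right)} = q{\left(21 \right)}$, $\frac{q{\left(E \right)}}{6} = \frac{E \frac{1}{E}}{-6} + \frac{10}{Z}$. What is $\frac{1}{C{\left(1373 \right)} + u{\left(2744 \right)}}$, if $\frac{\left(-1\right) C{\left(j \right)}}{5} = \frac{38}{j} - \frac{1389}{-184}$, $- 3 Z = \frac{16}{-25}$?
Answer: $\frac{252632}{61229673} \approx 0.004126$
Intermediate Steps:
$Z = \frac{16}{75}$ ($Z = - \frac{16 \frac{1}{-25}}{3} = - \frac{16 \left(- \frac{1}{25}\right)}{3} = \left(- \frac{1}{3}\right) \left(- \frac{16}{25}\right) = \frac{16}{75} \approx 0.21333$)
$q{\left(E \right)} = \frac{1121}{4}$ ($q{\left(E \right)} = 6 \left(\frac{E \frac{1}{E}}{-6} + \frac{10}{\frac{16}{75}}\right) = 6 \left(1 \left(- \frac{1}{6}\right) + 10 \cdot \frac{75}{16}\right) = 6 \left(- \frac{1}{6} + \frac{375}{8}\right) = 6 \cdot \frac{1121}{24} = \frac{1121}{4}$)
$u{\left(k \right)} = \frac{1121}{4}$
$C{\left(j \right)} = - \frac{6945}{184} - \frac{190}{j}$ ($C{\left(j \right)} = - 5 \left(\frac{38}{j} - \frac{1389}{-184}\right) = - 5 \left(\frac{38}{j} - - \frac{1389}{184}\right) = - 5 \left(\frac{38}{j} + \frac{1389}{184}\right) = - 5 \left(\frac{1389}{184} + \frac{38}{j}\right) = - \frac{6945}{184} - \frac{190}{j}$)
$\frac{1}{C{\left(1373 \right)} + u{\left(2744 \right)}} = \frac{1}{\left(- \frac{6945}{184} - \frac{190}{1373}\right) + \frac{1121}{4}} = \frac{1}{- \frac{9570445}{252632} + \frac{1121}{4}} = \frac{1}{\frac{61229673}{252632}} = \frac{252632}{61229673}$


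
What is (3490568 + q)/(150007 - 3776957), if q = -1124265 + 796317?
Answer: -316262/362695 ≈ -0.87198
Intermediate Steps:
q = -327948
(3490568 + q)/(150007 - 3776957) = (3490568 - 327948)/(150007 - 3776957) = 3162620/(-3626950) = 3162620*(-1/3626950) = -316262/362695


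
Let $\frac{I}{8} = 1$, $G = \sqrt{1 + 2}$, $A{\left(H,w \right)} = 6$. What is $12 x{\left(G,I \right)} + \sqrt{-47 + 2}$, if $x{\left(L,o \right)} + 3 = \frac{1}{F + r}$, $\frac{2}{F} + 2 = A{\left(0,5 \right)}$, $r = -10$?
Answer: $- \frac{708}{19} + 3 i \sqrt{5} \approx -37.263 + 6.7082 i$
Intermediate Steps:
$F = \frac{1}{2}$ ($F = \frac{2}{-2 + 6} = \frac{2}{4} = 2 \cdot \frac{1}{4} = \frac{1}{2} \approx 0.5$)
$G = \sqrt{3} \approx 1.732$
$I = 8$ ($I = 8 \cdot 1 = 8$)
$x{\left(L,o \right)} = - \frac{59}{19}$ ($x{\left(L,o \right)} = -3 + \frac{1}{\frac{1}{2} - 10} = -3 + \frac{1}{- \frac{19}{2}} = -3 - \frac{2}{19} = - \frac{59}{19}$)
$12 x{\left(G,I \right)} + \sqrt{-47 + 2} = 12 \left(- \frac{59}{19}\right) + \sqrt{-47 + 2} = - \frac{708}{19} + \sqrt{-45} = - \frac{708}{19} + 3 i \sqrt{5}$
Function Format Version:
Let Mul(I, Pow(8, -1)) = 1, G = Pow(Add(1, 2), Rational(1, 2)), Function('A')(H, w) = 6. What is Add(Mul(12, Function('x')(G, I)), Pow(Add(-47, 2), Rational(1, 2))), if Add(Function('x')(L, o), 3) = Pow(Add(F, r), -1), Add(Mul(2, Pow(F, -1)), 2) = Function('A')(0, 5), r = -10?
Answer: Add(Rational(-708, 19), Mul(3, I, Pow(5, Rational(1, 2)))) ≈ Add(-37.263, Mul(6.7082, I))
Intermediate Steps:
F = Rational(1, 2) (F = Mul(2, Pow(Add(-2, 6), -1)) = Mul(2, Pow(4, -1)) = Mul(2, Rational(1, 4)) = Rational(1, 2) ≈ 0.50000)
G = Pow(3, Rational(1, 2)) ≈ 1.7320
I = 8 (I = Mul(8, 1) = 8)
Function('x')(L, o) = Rational(-59, 19) (Function('x')(L, o) = Add(-3, Pow(Add(Rational(1, 2), -10), -1)) = Add(-3, Pow(Rational(-19, 2), -1)) = Add(-3, Rational(-2, 19)) = Rational(-59, 19))
Add(Mul(12, Function('x')(G, I)), Pow(Add(-47, 2), Rational(1, 2))) = Add(Mul(12, Rational(-59, 19)), Pow(Add(-47, 2), Rational(1, 2))) = Add(Rational(-708, 19), Pow(-45, Rational(1, 2))) = Add(Rational(-708, 19), Mul(3, I, Pow(5, Rational(1, 2))))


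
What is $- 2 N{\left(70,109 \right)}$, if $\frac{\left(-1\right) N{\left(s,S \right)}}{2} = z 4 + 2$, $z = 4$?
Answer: $72$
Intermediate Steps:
$N{\left(s,S \right)} = -36$ ($N{\left(s,S \right)} = - 2 \left(4 \cdot 4 + 2\right) = - 2 \left(16 + 2\right) = \left(-2\right) 18 = -36$)
$- 2 N{\left(70,109 \right)} = \left(-2\right) \left(-36\right) = 72$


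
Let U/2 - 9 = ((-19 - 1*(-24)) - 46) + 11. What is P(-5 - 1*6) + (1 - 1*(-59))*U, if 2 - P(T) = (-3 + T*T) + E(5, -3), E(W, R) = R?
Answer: -2633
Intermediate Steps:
U = -42 (U = 18 + 2*(((-19 - 1*(-24)) - 46) + 11) = 18 + 2*(((-19 + 24) - 46) + 11) = 18 + 2*((5 - 46) + 11) = 18 + 2*(-41 + 11) = 18 + 2*(-30) = 18 - 60 = -42)
P(T) = 8 - T² (P(T) = 2 - ((-3 + T*T) - 3) = 2 - ((-3 + T²) - 3) = 2 - (-6 + T²) = 2 + (6 - T²) = 8 - T²)
P(-5 - 1*6) + (1 - 1*(-59))*U = (8 - (-5 - 1*6)²) + (1 - 1*(-59))*(-42) = (8 - (-5 - 6)²) + (1 + 59)*(-42) = (8 - 1*(-11)²) + 60*(-42) = (8 - 1*121) - 2520 = (8 - 121) - 2520 = -113 - 2520 = -2633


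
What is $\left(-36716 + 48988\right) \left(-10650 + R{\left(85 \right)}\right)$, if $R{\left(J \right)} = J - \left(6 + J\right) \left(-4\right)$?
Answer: $-125186672$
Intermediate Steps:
$R{\left(J \right)} = 24 + 5 J$ ($R{\left(J \right)} = J - \left(-24 - 4 J\right) = J + \left(24 + 4 J\right) = 24 + 5 J$)
$\left(-36716 + 48988\right) \left(-10650 + R{\left(85 \right)}\right) = \left(-36716 + 48988\right) \left(-10650 + \left(24 + 5 \cdot 85\right)\right) = 12272 \left(-10650 + \left(24 + 425\right)\right) = 12272 \left(-10650 + 449\right) = 12272 \left(-10201\right) = -125186672$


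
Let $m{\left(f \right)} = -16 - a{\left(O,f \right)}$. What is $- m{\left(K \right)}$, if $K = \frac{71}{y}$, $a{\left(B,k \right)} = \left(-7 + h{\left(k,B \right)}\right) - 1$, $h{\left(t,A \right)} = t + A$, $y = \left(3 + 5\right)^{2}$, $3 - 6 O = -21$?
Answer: $\frac{839}{64} \approx 13.109$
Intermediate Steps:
$O = 4$ ($O = \frac{1}{2} - - \frac{7}{2} = \frac{1}{2} + \frac{7}{2} = 4$)
$y = 64$ ($y = 8^{2} = 64$)
$h{\left(t,A \right)} = A + t$
$a{\left(B,k \right)} = -8 + B + k$ ($a{\left(B,k \right)} = \left(-7 + \left(B + k\right)\right) - 1 = \left(-7 + B + k\right) - 1 = -8 + B + k$)
$K = \frac{71}{64} \approx 1.1094$
$m{\left(f \right)} = -12 - f$ ($m{\left(f \right)} = -16 - \left(-8 + 4 + f\right) = -16 - \left(-4 + f\right) = -12 - f$)
$- m{\left(K \right)} = - (-12 - \frac{71}{64}) = \left(-1\right) \left(- \frac{839}{64}\right) = \frac{839}{64}$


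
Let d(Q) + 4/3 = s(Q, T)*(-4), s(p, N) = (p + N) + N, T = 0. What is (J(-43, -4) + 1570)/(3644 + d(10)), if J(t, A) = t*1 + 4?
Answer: 4593/10808 ≈ 0.42496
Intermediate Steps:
s(p, N) = p + 2*N (s(p, N) = (N + p) + N = p + 2*N)
J(t, A) = 4 + t (J(t, A) = t + 4 = 4 + t)
d(Q) = -4/3 - 4*Q (d(Q) = -4/3 + (Q + 2*0)*(-4) = -4/3 + (Q + 0)*(-4) = -4/3 + Q*(-4) = -4/3 - 4*Q)
(J(-43, -4) + 1570)/(3644 + d(10)) = ((4 - 43) + 1570)/(3644 + (-4/3 - 4*10)) = (-39 + 1570)/(3644 + (-4/3 - 40)) = 1531/(3644 - 124/3) = 1531/(10808/3) = 1531*(3/10808) = 4593/10808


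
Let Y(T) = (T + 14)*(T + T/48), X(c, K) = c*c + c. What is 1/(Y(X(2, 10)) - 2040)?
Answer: -2/3835 ≈ -0.00052151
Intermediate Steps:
X(c, K) = c + c² (X(c, K) = c² + c = c + c²)
Y(T) = 49*T*(14 + T)/48 (Y(T) = (14 + T)*(T + T*(1/48)) = (14 + T)*(T + T/48) = (14 + T)*(49*T/48) = 49*T*(14 + T)/48)
1/(Y(X(2, 10)) - 2040) = 1/(49*(2*(1 + 2))*(14 + 2*(1 + 2))/48 - 2040) = 1/(49*(2*3)*(14 + 2*3)/48 - 2040) = 1/((49/48)*6*(14 + 6) - 2040) = 1/((49/48)*6*20 - 2040) = 1/(245/2 - 2040) = 1/(-3835/2) = -2/3835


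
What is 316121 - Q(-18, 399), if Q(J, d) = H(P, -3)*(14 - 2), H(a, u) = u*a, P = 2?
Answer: 316193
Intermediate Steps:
H(a, u) = a*u
Q(J, d) = -72 (Q(J, d) = (2*(-3))*(14 - 2) = -6*12 = -72)
316121 - Q(-18, 399) = 316121 - 1*(-72) = 316121 + 72 = 316193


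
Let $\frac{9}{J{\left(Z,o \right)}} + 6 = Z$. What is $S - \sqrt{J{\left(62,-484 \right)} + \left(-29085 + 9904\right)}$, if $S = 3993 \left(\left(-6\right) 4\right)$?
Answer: $-95832 - \frac{i \sqrt{15037778}}{28} \approx -95832.0 - 138.49 i$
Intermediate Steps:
$J{\left(Z,o \right)} = \frac{9}{-6 + Z}$
$S = -95832$ ($S = 3993 \left(-24\right) = -95832$)
$S - \sqrt{J{\left(62,-484 \right)} + \left(-29085 + 9904\right)} = -95832 - \sqrt{\frac{9}{-6 + 62} + \left(-29085 + 9904\right)} = -95832 - \sqrt{\frac{9}{56} - 19181} = -95832 - \sqrt{- \frac{1074127}{56}} = -95832 - \frac{i \sqrt{15037778}}{28}$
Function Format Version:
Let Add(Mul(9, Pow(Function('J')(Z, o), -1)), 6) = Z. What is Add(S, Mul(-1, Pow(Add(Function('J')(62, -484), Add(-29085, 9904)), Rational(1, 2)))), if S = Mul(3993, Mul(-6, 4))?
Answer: Add(-95832, Mul(Rational(-1, 28), I, Pow(15037778, Rational(1, 2)))) ≈ Add(-95832., Mul(-138.49, I))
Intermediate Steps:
Function('J')(Z, o) = Mul(9, Pow(Add(-6, Z), -1))
S = -95832 (S = Mul(3993, -24) = -95832)
Add(S, Mul(-1, Pow(Add(Function('J')(62, -484), Add(-29085, 9904)), Rational(1, 2)))) = Add(-95832, Mul(-1, Pow(Add(Mul(9, Pow(Add(-6, 62), -1)), Add(-29085, 9904)), Rational(1, 2)))) = Add(-95832, Mul(-1, Pow(Add(Mul(9, Pow(56, -1)), -19181), Rational(1, 2)))) = Add(-95832, Mul(-1, Pow(Add(Mul(9, Rational(1, 56)), -19181), Rational(1, 2)))) = Add(-95832, Mul(-1, Pow(Add(Rational(9, 56), -19181), Rational(1, 2)))) = Add(-95832, Mul(-1, Pow(Rational(-1074127, 56), Rational(1, 2)))) = Add(-95832, Mul(-1, Mul(Rational(1, 28), I, Pow(15037778, Rational(1, 2))))) = Add(-95832, Mul(Rational(-1, 28), I, Pow(15037778, Rational(1, 2))))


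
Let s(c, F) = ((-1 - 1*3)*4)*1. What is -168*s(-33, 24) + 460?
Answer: 3148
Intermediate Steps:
s(c, F) = -16 (s(c, F) = ((-1 - 3)*4)*1 = -4*4*1 = -16*1 = -16)
-168*s(-33, 24) + 460 = -168*(-16) + 460 = 2688 + 460 = 3148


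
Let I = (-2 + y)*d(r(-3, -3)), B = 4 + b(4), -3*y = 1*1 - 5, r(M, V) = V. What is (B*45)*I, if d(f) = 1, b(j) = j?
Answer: -240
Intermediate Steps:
y = 4/3 (y = -(1*1 - 5)/3 = -(1 - 5)/3 = -⅓*(-4) = 4/3 ≈ 1.3333)
B = 8 (B = 4 + 4 = 8)
I = -⅔ (I = (-2 + 4/3)*1 = -⅔*1 = -⅔ ≈ -0.66667)
(B*45)*I = (8*45)*(-⅔) = 360*(-⅔) = -240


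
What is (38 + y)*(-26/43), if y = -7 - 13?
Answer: -468/43 ≈ -10.884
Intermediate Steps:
y = -20
(38 + y)*(-26/43) = (38 - 20)*(-26/43) = 18*(-26*1/43) = 18*(-26/43) = -468/43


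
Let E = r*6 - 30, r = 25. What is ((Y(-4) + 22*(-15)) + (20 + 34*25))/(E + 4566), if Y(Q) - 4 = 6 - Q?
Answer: 277/2343 ≈ 0.11822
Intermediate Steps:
Y(Q) = 10 - Q (Y(Q) = 4 + (6 - Q) = 10 - Q)
E = 120 (E = 25*6 - 30 = 150 - 30 = 120)
((Y(-4) + 22*(-15)) + (20 + 34*25))/(E + 4566) = (((10 - 1*(-4)) + 22*(-15)) + (20 + 34*25))/(120 + 4566) = (((10 + 4) - 330) + (20 + 850))/4686 = ((14 - 330) + 870)*(1/4686) = (-316 + 870)*(1/4686) = 554*(1/4686) = 277/2343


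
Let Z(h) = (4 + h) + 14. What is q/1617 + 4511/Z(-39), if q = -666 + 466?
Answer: -115849/539 ≈ -214.93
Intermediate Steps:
Z(h) = 18 + h
q = -200
q/1617 + 4511/Z(-39) = -200/1617 + 4511/(18 - 39) = -200*1/1617 + 4511/(-21) = -200/1617 + 4511*(-1/21) = -200/1617 - 4511/21 = -115849/539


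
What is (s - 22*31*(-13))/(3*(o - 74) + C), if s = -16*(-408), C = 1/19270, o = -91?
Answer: -296642380/9538649 ≈ -31.099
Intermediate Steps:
C = 1/19270 ≈ 5.1894e-5
s = 6528
(s - 22*31*(-13))/(3*(o - 74) + C) = (6528 - 22*31*(-13))/(3*(-91 - 74) + 1/19270) = (6528 - 682*(-13))/(3*(-165) + 1/19270) = (6528 + 8866)/(-495 + 1/19270) = 15394/(-9538649/19270) = 15394*(-19270/9538649) = -296642380/9538649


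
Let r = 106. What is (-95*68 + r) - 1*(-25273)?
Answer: 18919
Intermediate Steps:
(-95*68 + r) - 1*(-25273) = (-95*68 + 106) - 1*(-25273) = (-6460 + 106) + 25273 = -6354 + 25273 = 18919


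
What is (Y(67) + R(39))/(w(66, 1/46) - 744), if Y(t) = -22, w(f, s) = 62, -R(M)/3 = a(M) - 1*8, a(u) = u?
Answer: 115/682 ≈ 0.16862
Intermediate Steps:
R(M) = 24 - 3*M (R(M) = -3*(M - 1*8) = -3*(M - 8) = -3*(-8 + M) = 24 - 3*M)
(Y(67) + R(39))/(w(66, 1/46) - 744) = (-22 + (24 - 3*39))/(62 - 744) = (-22 + (24 - 117))/(-682) = (-22 - 93)*(-1/682) = -115*(-1/682) = 115/682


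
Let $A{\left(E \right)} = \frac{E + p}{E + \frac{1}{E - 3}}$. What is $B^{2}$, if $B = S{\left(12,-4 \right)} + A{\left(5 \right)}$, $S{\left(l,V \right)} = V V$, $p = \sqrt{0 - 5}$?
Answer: $\frac{34576}{121} + \frac{744 i \sqrt{5}}{121} \approx 285.75 + 13.749 i$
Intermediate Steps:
$p = i \sqrt{5}$ ($p = \sqrt{-5} = i \sqrt{5} \approx 2.2361 i$)
$A{\left(E \right)} = \frac{E + i \sqrt{5}}{E + \frac{1}{-3 + E}}$ ($A{\left(E \right)} = \frac{E + i \sqrt{5}}{E + \frac{1}{E - 3}} = \frac{E + i \sqrt{5}}{E + \frac{1}{-3 + E}}$)
$S{\left(l,V \right)} = V^{2}$
$B = \frac{186}{11} + \frac{2 i \sqrt{5}}{11}$ ($B = \left(-4\right)^{2} + \frac{5^{2} - 15 - 3 i \sqrt{5} + i 5 \sqrt{5}}{1 + 5^{2} - 15} = 16 + \frac{25 - 15 - 3 i \sqrt{5} + 5 i \sqrt{5}}{1 + 25 - 15} = 16 + \frac{10 + 2 i \sqrt{5}}{11} = 16 + \left(\frac{10}{11} + \frac{2 i \sqrt{5}}{11}\right) = \frac{186}{11} + \frac{2 i \sqrt{5}}{11} \approx 16.909 + 0.40656 i$)
$B^{2} = \left(\frac{186}{11} + \frac{2 i \sqrt{5}}{11}\right)^{2}$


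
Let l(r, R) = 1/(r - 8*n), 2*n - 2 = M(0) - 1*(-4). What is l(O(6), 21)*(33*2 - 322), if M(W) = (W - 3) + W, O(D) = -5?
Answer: 256/17 ≈ 15.059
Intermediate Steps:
M(W) = -3 + 2*W (M(W) = (-3 + W) + W = -3 + 2*W)
n = 3/2 (n = 1 + ((-3 + 2*0) - 1*(-4))/2 = 1 + ((-3 + 0) + 4)/2 = 1 + (-3 + 4)/2 = 1 + (1/2)*1 = 1 + 1/2 = 3/2 ≈ 1.5000)
l(r, R) = 1/(-12 + r) (l(r, R) = 1/(r - 8*3/2) = 1/(r - 12) = 1/(-12 + r))
l(O(6), 21)*(33*2 - 322) = (33*2 - 322)/(-12 - 5) = (66 - 322)/(-17) = -1/17*(-256) = 256/17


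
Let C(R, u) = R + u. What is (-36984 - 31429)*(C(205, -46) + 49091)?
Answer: -3369340250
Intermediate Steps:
(-36984 - 31429)*(C(205, -46) + 49091) = (-36984 - 31429)*((205 - 46) + 49091) = -68413*(159 + 49091) = -68413*49250 = -3369340250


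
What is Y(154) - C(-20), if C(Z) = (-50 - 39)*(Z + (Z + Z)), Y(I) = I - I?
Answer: -5340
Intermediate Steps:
Y(I) = 0
C(Z) = -267*Z (C(Z) = -89*(Z + 2*Z) = -267*Z)
Y(154) - C(-20) = 0 - (-267)*(-20) = 0 - 1*5340 = 0 - 5340 = -5340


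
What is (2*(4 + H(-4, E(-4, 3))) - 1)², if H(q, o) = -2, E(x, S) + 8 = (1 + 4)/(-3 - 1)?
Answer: 9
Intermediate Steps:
E(x, S) = -37/4 (E(x, S) = -8 + (1 + 4)/(-3 - 1) = -8 + 5/(-4) = -8 + 5*(-¼) = -8 - 5/4 = -37/4)
(2*(4 + H(-4, E(-4, 3))) - 1)² = (2*(4 - 2) - 1)² = (2*2 - 1)² = (4 - 1)² = 3² = 9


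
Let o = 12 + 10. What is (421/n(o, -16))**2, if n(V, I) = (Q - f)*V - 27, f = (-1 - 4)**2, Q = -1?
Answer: 177241/358801 ≈ 0.49398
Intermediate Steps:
f = 25 (f = (-5)**2 = 25)
o = 22
n(V, I) = -27 - 26*V (n(V, I) = (-1 - 1*25)*V - 27 = (-1 - 25)*V - 27 = -26*V - 27 = -27 - 26*V)
(421/n(o, -16))**2 = (421/(-27 - 26*22))**2 = (421/(-27 - 572))**2 = (421/(-599))**2 = (421*(-1/599))**2 = (-421/599)**2 = 177241/358801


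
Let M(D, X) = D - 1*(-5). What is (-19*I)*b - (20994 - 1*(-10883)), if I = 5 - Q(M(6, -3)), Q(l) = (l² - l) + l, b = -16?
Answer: -67141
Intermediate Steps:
M(D, X) = 5 + D (M(D, X) = D + 5 = 5 + D)
Q(l) = l²
I = -116 (I = 5 - (5 + 6)² = 5 - 1*11² = 5 - 1*121 = 5 - 121 = -116)
(-19*I)*b - (20994 - 1*(-10883)) = -19*(-116)*(-16) - (20994 - 1*(-10883)) = 2204*(-16) - (20994 + 10883) = -35264 - 1*31877 = -35264 - 31877 = -67141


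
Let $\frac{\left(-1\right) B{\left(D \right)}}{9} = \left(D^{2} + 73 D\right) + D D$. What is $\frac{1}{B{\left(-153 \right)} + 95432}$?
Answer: $- \frac{1}{225409} \approx -4.4364 \cdot 10^{-6}$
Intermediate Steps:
$B{\left(D \right)} = - 657 D - 18 D^{2}$ ($B{\left(D \right)} = - 9 \left(\left(D^{2} + 73 D\right) + D D\right) = - 9 \left(\left(D^{2} + 73 D\right) + D^{2}\right) = - 9 \left(2 D^{2} + 73 D\right) = - 657 D - 18 D^{2}$)
$\frac{1}{B{\left(-153 \right)} + 95432} = \frac{1}{\left(-9\right) \left(-153\right) \left(73 + 2 \left(-153\right)\right) + 95432} = \frac{1}{\left(-9\right) \left(-153\right) \left(73 - 306\right) + 95432} = \frac{1}{\left(-9\right) \left(-153\right) \left(-233\right) + 95432} = \frac{1}{-320841 + 95432} = \frac{1}{-225409} = - \frac{1}{225409}$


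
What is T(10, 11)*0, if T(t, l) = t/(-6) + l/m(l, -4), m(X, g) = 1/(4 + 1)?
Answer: 0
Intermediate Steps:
m(X, g) = ⅕ (m(X, g) = 1/5 = ⅕)
T(t, l) = 5*l - t/6 (T(t, l) = t/(-6) + l/(⅕) = t*(-⅙) + l*5 = -t/6 + 5*l = 5*l - t/6)
T(10, 11)*0 = (5*11 - ⅙*10)*0 = (55 - 5/3)*0 = (160/3)*0 = 0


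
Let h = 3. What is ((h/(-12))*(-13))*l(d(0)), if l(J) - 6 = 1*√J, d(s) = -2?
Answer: 39/2 + 13*I*√2/4 ≈ 19.5 + 4.5962*I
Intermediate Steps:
l(J) = 6 + √J (l(J) = 6 + 1*√J = 6 + √J)
((h/(-12))*(-13))*l(d(0)) = ((3/(-12))*(-13))*(6 + √(-2)) = ((3*(-1/12))*(-13))*(6 + I*√2) = (-¼*(-13))*(6 + I*√2) = 13*(6 + I*√2)/4 = 39/2 + 13*I*√2/4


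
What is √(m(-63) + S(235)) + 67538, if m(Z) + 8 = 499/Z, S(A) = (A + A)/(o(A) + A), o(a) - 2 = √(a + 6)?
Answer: 67538 + √(-1456707 - 7021*√241)/(21*√(237 + √241)) ≈ 67538.0 + 3.7496*I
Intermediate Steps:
o(a) = 2 + √(6 + a) (o(a) = 2 + √(a + 6) = 2 + √(6 + a))
S(A) = 2*A/(2 + A + √(6 + A)) (S(A) = (A + A)/((2 + √(6 + A)) + A) = (2*A)/(2 + A + √(6 + A)) = 2*A/(2 + A + √(6 + A)))
m(Z) = -8 + 499/Z
√(m(-63) + S(235)) + 67538 = √((-8 + 499/(-63)) + 2*235/(2 + 235 + √(6 + 235))) + 67538 = √((-8 + 499*(-1/63)) + 2*235/(2 + 235 + √241)) + 67538 = √((-8 - 499/63) + 2*235/(237 + √241)) + 67538 = √(-1003/63 + 470/(237 + √241)) + 67538 = 67538 + √(-1003/63 + 470/(237 + √241))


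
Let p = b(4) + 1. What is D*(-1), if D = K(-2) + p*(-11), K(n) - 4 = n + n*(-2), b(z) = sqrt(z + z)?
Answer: 5 + 22*sqrt(2) ≈ 36.113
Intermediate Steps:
b(z) = sqrt(2)*sqrt(z) (b(z) = sqrt(2*z) = sqrt(2)*sqrt(z))
K(n) = 4 - n (K(n) = 4 + (n + n*(-2)) = 4 + (n - 2*n) = 4 - n)
p = 1 + 2*sqrt(2) (p = sqrt(2)*sqrt(4) + 1 = sqrt(2)*2 + 1 = 2*sqrt(2) + 1 = 1 + 2*sqrt(2) ≈ 3.8284)
D = -5 - 22*sqrt(2) (D = (4 - 1*(-2)) + (1 + 2*sqrt(2))*(-11) = (4 + 2) + (-11 - 22*sqrt(2)) = 6 + (-11 - 22*sqrt(2)) = -5 - 22*sqrt(2) ≈ -36.113)
D*(-1) = (-5 - 22*sqrt(2))*(-1) = 5 + 22*sqrt(2)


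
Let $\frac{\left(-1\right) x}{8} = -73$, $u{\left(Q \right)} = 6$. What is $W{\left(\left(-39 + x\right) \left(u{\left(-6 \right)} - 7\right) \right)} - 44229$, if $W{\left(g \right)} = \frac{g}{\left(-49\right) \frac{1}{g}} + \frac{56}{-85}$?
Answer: $- \frac{209463654}{4165} \approx -50291.0$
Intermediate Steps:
$x = 584$ ($x = \left(-8\right) \left(-73\right) = 584$)
$W{\left(g \right)} = - \frac{56}{85} - \frac{g^{2}}{49}$ ($W{\left(g \right)} = g \left(- \frac{g}{49}\right) + 56 \left(- \frac{1}{85}\right) = - \frac{g^{2}}{49} - \frac{56}{85} = - \frac{56}{85} - \frac{g^{2}}{49}$)
$W{\left(\left(-39 + x\right) \left(u{\left(-6 \right)} - 7\right) \right)} - 44229 = \left(- \frac{56}{85} - \frac{\left(\left(-39 + 584\right) \left(6 - 7\right)\right)^{2}}{49}\right) - 44229 = \left(- \frac{56}{85} - \frac{\left(545 \left(-1\right)\right)^{2}}{49}\right) - 44229 = \left(- \frac{56}{85} - \frac{\left(-545\right)^{2}}{49}\right) - 44229 = \left(- \frac{56}{85} - \frac{297025}{49}\right) - 44229 = - \frac{25249869}{4165} - 44229 = - \frac{209463654}{4165}$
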